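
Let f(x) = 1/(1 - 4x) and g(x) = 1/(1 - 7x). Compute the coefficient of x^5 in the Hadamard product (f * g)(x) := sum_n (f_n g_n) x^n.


f has coefficients f_k = 4^k and g has coefficients g_k = 7^k, so the Hadamard product has coefficient (f*g)_k = 4^k * 7^k = 28^k.
For k = 5: 28^5 = 17210368.

17210368


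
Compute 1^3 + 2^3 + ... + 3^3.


This power sum has a closed form given by Faulhaber's formula
sum_{k=1}^{m} k^p = (1 / (p + 1)) * sum_{j=0}^{p} C(p + 1, j) B_j m^(p + 1 - j),
but for small m direct computation is fastest:
1 + 8 + 27 = 36.

36


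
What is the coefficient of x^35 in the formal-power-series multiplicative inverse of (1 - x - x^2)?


Let the inverse be f(x) = sum_{k>=0} a_k x^k. From f(x) * (1 - x - x^2) = 1 and matching coefficients:
 x^0: a_0 = 1.
 x^1: a_1 - a_0 = 0, so a_1 = 1.
 x^k (k >= 2): a_k - a_{k-1} - a_{k-2} = 0, i.e. a_k = a_{k-1} + a_{k-2}.
This is the Fibonacci-type recurrence shifted so that a_0 = a_1 = 1.
Iterating: a_0=1, a_1=1, a_2=2, a_3=3, a_4=5, a_5=8, a_6=13, a_7=21, a_8=34, a_9=55, ...
a_35 = 14930352.

14930352


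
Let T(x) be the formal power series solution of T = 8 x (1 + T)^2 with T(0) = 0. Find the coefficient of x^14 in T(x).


Apply the Lagrange inversion formula: if T = 8 x * phi(T) with phi(t) = (1 + t)^2, then [x^n] T = 8^n * (1/n) [t^(n-1)] phi(t)^n = 8^n * (1/n) [t^(n-1)] (1 + t)^(2n) = 8^n * (1/n) C(2n, n-1).
Using the identity C(2n, n-1) = C(2n, n) * n / (n+1), the unscaled factor equals C(2n, n) / (n+1) = C_n, the n-th Catalan number.
For n = 14: C_14 = C(28, 14) / 15 = 40116600/15 = 2674440.
With the 8^14 = 4398046511104 factor, the coefficient is 4398046511104 * 2674440 = 11762311511156981760.

11762311511156981760


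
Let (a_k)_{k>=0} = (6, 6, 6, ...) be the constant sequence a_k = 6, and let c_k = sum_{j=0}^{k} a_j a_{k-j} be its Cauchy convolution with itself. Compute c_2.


Since a_j = 6 for all j >= 0, the convolution sum becomes
c_k = sum_{j=0}^{k} 6 * 6 = 36 * (k + 1).
Equivalently, the generating function of (a_k) is 6/(1 - x) and its square is 36/(1 - x)^2 = sum_{k>=0} 36(k + 1) x^k.
For k = 2: 36 * 3 = 108.

108


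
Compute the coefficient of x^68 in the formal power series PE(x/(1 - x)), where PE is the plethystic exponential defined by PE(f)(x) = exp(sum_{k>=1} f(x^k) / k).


For f(x) = x/(1 - x) we have
sum_{k>=1} f(x^k) / k = sum_{k>=1} (1/k) * x^k / (1 - x^k) = sum_{k, m >= 1} x^(k m) / k,
which after exponentiating simplifies to
PE(x/(1 - x)) = prod_{k>=1} 1 / (1 - x^k).
This is the generating function for the partition function p(n), so the coefficient of x^68 is p(68).
Computing p(68) by dynamic programming over parts 1, 2, ..., 68: p(68) = 3087735.

3087735


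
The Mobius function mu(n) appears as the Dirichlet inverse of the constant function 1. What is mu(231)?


231 = 3 * 7 * 11 (all distinct primes).
mu(231) = (-1)^3 = -1

-1


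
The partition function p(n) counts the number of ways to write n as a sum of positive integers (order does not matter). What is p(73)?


Using the generating function prod_{k>=1} 1/(1-x^k), we compute p(73).
By dynamic programming over parts 1 through 73:
p(73) = 6185689

6185689


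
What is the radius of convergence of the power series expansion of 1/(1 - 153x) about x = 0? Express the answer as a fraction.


Expanding 1/(1 - 153x) = sum_{k>=0} 153^k x^k, the series converges when |153x| < 1, i.e., |x| < 1/153.
So the radius of convergence is 1/153 = 1/153.

1/153


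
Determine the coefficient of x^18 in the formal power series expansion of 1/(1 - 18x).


The geometric series identity gives 1/(1 - c x) = sum_{k>=0} c^k x^k, so the coefficient of x^k is c^k.
Here c = 18 and k = 18.
Computing: 18^18 = 39346408075296537575424

39346408075296537575424


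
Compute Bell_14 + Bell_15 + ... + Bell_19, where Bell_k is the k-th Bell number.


Recall Bell_k counts set partitions of a k-set (with Bell_0 = 1 by convention).
Bell_14 through Bell_19: 190899322, 1382958545, 10480142147, 82864869804, 682076806159, 5832742205057
Sum = 190899322 + 1382958545 + 10480142147 + 82864869804 + 682076806159 + 5832742205057 = 6609737881034.

6609737881034


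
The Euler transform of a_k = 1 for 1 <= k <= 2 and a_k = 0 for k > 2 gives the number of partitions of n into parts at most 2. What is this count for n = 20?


Partitions of 20 into parts at most 2:
Using generating function (1-x)^(-1)(1-x^2)^(-1),
the coefficient of x^20 = 11

11


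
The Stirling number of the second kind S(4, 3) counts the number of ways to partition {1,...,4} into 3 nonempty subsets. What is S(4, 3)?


Using the explicit formula S(n,k) = (1/k!) sum_{j=0}^{k} (-1)^(k-j) C(k,j) j^n:
S(4, 3) = 6
Equivalently, S(n,k) is n! times the coefficient of x^n in the EGF (e^x - 1)^k / k!.

6


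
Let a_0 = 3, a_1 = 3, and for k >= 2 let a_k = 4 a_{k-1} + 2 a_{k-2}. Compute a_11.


Iterating the recurrence forward:
a_0 = 3
a_1 = 3
a_2 = 4*3 + 2*3 = 18
a_3 = 4*18 + 2*3 = 78
a_4 = 4*78 + 2*18 = 348
a_5 = 4*348 + 2*78 = 1548
a_6 = 4*1548 + 2*348 = 6888
a_7 = 4*6888 + 2*1548 = 30648
a_8 = 4*30648 + 2*6888 = 136368
a_9 = 4*136368 + 2*30648 = 606768
a_10 = 4*606768 + 2*136368 = 2699808
a_11 = 4*2699808 + 2*606768 = 12012768
So a_11 = 12012768.

12012768


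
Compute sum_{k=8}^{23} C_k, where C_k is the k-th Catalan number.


C_8 through C_23: 1430, 4862, 16796, 58786, 208012, 742900, 2674440, 9694845, 35357670, 129644790, 477638700, 1767263190, 6564120420, 24466267020, 91482563640, 343059613650
Sum = 1430 + 4862 + 16796 + 58786 + 208012 + 742900 + 2674440 + 9694845 + 35357670 + 129644790 + 477638700 + 1767263190 + 6564120420 + 24466267020 + 91482563640 + 343059613650
= 467995871151

467995871151


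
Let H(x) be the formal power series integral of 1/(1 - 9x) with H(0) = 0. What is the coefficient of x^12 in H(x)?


1/(1 - 9x) = sum_{k>=0} 9^k x^k. Integrating termwise with H(0) = 0:
H(x) = sum_{k>=0} 9^k x^(k+1) / (k+1) = sum_{m>=1} 9^(m-1) x^m / m.
For m = 12: 9^11/12 = 31381059609/12 = 10460353203/4.

10460353203/4


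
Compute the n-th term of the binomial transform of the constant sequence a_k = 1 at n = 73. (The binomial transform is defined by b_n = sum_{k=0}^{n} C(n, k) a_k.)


With a_k = 1 for all k, b_n = sum_{k=0}^{n} C(n, k) = 2^n by the binomial theorem.
For n = 73: 2^73 = 9444732965739290427392.

9444732965739290427392


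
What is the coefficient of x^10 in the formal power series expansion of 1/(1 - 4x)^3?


The general identity 1/(1 - c x)^r = sum_{k>=0} c^k C(k + r - 1, r - 1) x^k follows by substituting y = c x into 1/(1 - y)^r = sum_{k>=0} C(k + r - 1, r - 1) y^k.
For c = 4, r = 3, k = 10:
4^10 * C(12, 2) = 1048576 * 66 = 69206016.

69206016


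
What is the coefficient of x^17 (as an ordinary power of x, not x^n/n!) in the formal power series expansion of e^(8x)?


The exponential series is e^y = sum_{k>=0} y^k / k!. Substituting y = 8x gives
e^(8x) = sum_{k>=0} 8^k x^k / k!.
So the coefficient of x^n is a^n/n! with a = 8, n = 17:
8^17 / 17! = 2251799813685248/355687428096000 = 68719476736/10854718875

68719476736/10854718875


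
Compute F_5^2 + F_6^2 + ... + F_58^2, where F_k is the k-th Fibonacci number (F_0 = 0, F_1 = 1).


There is a standard identity sum_{k=0}^{N} F_k^2 = F_N * F_{N+1} (proved inductively from the telescoping relation F_k^2 = F_k F_{k+1} - F_{k-1} F_k). Then
sum_{k=5}^{58} F_k^2 = F_58 F_59 - F_4 F_5.
Computing: F_58 = 591286729879, F_59 = 956722026041, F_4 = 3, F_5 = 5.
Sum = 591286729879 * 956722026041 - 3 * 5 = 565697038180994370779024.

565697038180994370779024


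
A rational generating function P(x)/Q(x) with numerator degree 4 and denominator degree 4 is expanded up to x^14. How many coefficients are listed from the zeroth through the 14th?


Expanding up to x^14 gives the coefficients for x^0, x^1, ..., x^14.
That is 14 + 1 = 15 coefficients in total.

15


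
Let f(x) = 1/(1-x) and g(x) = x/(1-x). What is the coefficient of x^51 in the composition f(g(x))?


First simplify the composition: f(g(x)) = 1/(1 - x/(1-x)) = (1-x)/((1-x) - x) = (1-x)/(1-2x).
Now extract the coefficient. Write (1-x)/(1-2x) = 1/(1-2x) - x/(1-2x).
The coefficient of x^n in 1/(1-2x) is 2^n, and in x/(1-2x) is 2^(n-1) (for n >= 1).
So the coefficient of x^51 is 2^51 - 2^50 = 2251799813685248 - 1125899906842624 = 1125899906842624.

1125899906842624


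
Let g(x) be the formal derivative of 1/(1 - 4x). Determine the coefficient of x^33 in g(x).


Differentiate termwise: d/dx sum_{k>=0} 4^k x^k = sum_{k>=1} k 4^k x^(k-1) = sum_{j>=0} (j+1) 4^(j+1) x^j.
Equivalently, d/dx [1/(1 - 4x)] = 4/(1 - 4x)^2.
For j = 33: 34 * 4^34 = 34 * 295147905179352825856 = 10035028776097996079104.

10035028776097996079104


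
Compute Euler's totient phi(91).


phi(n) counts integers in [1, n] coprime to n. Using the multiplicative formula phi(n) = n * prod_{p | n} (1 - 1/p):
91 = 7 * 13, so
phi(91) = 91 * (1 - 1/7) * (1 - 1/13) = 72.

72


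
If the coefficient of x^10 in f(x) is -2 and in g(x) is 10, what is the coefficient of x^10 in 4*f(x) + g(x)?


Scalar multiplication scales coefficients: 4 * -2 = -8.
Then add the g coefficient: -8 + 10
= 2

2


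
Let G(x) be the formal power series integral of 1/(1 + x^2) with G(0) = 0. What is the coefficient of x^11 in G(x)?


1/(1 + x^2) = sum_{j>=0} (-1)^j x^(2j). Integrating termwise with G(0) = 0:
G(x) = sum_{j>=0} (-1)^j x^(2j+1) / (2j+1) = arctan(x).
Only odd powers are nonzero. For x^11 write 11 = 2*5 + 1, giving
(-1)^5 / 11 = -1/11 = -1/11.

-1/11


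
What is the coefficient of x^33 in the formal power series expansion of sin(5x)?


The Maclaurin series is sin(t) = sum_{k>=0} (-1)^k t^(2k+1) / (2k+1)!, so substituting t = 5x, only odd powers of x are nonzero, with coefficient of x^(2k+1) equal to (-1)^k 5^(2k+1) / (2k+1)!.
Write 33 = 2*16 + 1, giving the coefficient (-1)^16 * 5^33 / 33! = 116415321826934814453125/8683317618811886495518194401280000000 = 1490116119384765625/111146465520792147142632888336384.

1490116119384765625/111146465520792147142632888336384


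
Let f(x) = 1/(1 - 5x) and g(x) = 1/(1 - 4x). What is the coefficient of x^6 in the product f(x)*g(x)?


The coefficient of x^n in f*g is the Cauchy product: sum_{k=0}^{n} a^k * b^(n-k).
With a=5, b=4, n=6:
sum_{k=0}^{6} 5^k * 4^(6-k)
= 61741

61741


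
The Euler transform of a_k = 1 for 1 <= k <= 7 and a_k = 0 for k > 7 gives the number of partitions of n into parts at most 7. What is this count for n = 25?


Partitions of 25 into parts at most 7:
Using generating function (1-x)^(-1)(1-x^2)^(-1)...(1-x^7)^(-1),
the coefficient of x^25 = 860

860


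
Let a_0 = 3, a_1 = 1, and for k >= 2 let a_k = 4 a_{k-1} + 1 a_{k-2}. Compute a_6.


Iterating the recurrence forward:
a_0 = 3
a_1 = 1
a_2 = 4*1 + 1*3 = 7
a_3 = 4*7 + 1*1 = 29
a_4 = 4*29 + 1*7 = 123
a_5 = 4*123 + 1*29 = 521
a_6 = 4*521 + 1*123 = 2207
So a_6 = 2207.

2207


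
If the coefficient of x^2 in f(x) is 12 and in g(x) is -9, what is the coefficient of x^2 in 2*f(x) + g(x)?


Scalar multiplication scales coefficients: 2 * 12 = 24.
Then add the g coefficient: 24 + -9
= 15

15


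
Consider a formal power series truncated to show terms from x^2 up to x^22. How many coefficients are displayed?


From x^2 to x^22 inclusive, the count is 22 - 2 + 1 = 21.

21


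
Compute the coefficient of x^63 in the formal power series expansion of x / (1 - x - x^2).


Let f(x) = sum_{k>=0} a_k x^k. Multiplying f(x) * (1 - x - x^2) = x and matching coefficients gives a_0 = 0, a_1 = 1, and a_k = a_{k-1} + a_{k-2} for k >= 2. These are the Fibonacci numbers F_k.
Iterating from F_0 = 0, F_1 = 1:
F_0=0, F_1=1, F_2=1, F_3=2, F_4=3, F_5=5, F_6=8, F_7=13, F_8=21, F_9=34, ...
F_63 = 6557470319842.

6557470319842


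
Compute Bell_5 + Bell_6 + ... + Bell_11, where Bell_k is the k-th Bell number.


Recall Bell_k counts set partitions of a k-set (with Bell_0 = 1 by convention).
Bell_5 through Bell_11: 52, 203, 877, 4140, 21147, 115975, 678570
Sum = 52 + 203 + 877 + 4140 + 21147 + 115975 + 678570 = 820964.

820964


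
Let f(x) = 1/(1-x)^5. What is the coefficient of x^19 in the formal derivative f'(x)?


Differentiate: d/dx [ 1/(1-x)^r ] = r / (1-x)^(r+1).
Here r = 5, so f'(x) = 5 / (1-x)^6.
The expansion of 1/(1-x)^(r+1) has coefficient of x^n equal to C(n+r, r).
So the coefficient of x^19 in f'(x) is
5 * C(24, 5) = 5 * 42504 = 212520

212520


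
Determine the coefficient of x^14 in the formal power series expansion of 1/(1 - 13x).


The geometric series identity gives 1/(1 - c x) = sum_{k>=0} c^k x^k, so the coefficient of x^k is c^k.
Here c = 13 and k = 14.
Computing: 13^14 = 3937376385699289

3937376385699289


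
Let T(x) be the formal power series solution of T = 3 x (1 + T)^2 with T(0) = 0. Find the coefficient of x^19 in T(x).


Apply the Lagrange inversion formula: if T = 3 x * phi(T) with phi(t) = (1 + t)^2, then [x^n] T = 3^n * (1/n) [t^(n-1)] phi(t)^n = 3^n * (1/n) [t^(n-1)] (1 + t)^(2n) = 3^n * (1/n) C(2n, n-1).
Using the identity C(2n, n-1) = C(2n, n) * n / (n+1), the unscaled factor equals C(2n, n) / (n+1) = C_n, the n-th Catalan number.
For n = 19: C_19 = C(38, 19) / 20 = 35345263800/20 = 1767263190.
With the 3^19 = 1162261467 factor, the coefficient is 1162261467 * 1767263190 = 2054021907784499730.

2054021907784499730


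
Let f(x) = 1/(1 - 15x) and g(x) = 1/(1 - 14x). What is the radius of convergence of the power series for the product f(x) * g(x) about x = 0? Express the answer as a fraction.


The radius of 1/(1 - 15x) is 1/15 (nearest singularity at x = 1/15), and the radius of 1/(1 - 14x) is 1/14.
The product f(x)*g(x) = 1/((1 - 15x)(1 - 14x)) has singularities at both 1/15 and 1/14, so its radius of convergence is the distance to the nearest one:
min(1/15, 1/14) = 1/15.

1/15


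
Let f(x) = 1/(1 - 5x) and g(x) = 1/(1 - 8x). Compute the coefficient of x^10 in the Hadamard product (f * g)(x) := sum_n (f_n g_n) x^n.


f has coefficients f_k = 5^k and g has coefficients g_k = 8^k, so the Hadamard product has coefficient (f*g)_k = 5^k * 8^k = 40^k.
For k = 10: 40^10 = 10485760000000000.

10485760000000000


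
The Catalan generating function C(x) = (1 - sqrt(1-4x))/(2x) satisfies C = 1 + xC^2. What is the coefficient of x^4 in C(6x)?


Substituting x -> 6x scales the n-th coefficient by 6^n, so [x^4] C(6x) = 6^4 * C_4.
C_4 = C(2*4, 4)/(5) = 70/5 = 14.
So 6^4 * 14 = 1296 * 14 = 18144.

18144


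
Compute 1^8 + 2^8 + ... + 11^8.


This power sum has a closed form given by Faulhaber's formula
sum_{k=1}^{m} k^p = (1 / (p + 1)) * sum_{j=0}^{p} C(p + 1, j) B_j m^(p + 1 - j),
but for small m direct computation is fastest:
1 + 256 + 6561 + 65536 + 390625 + 1679616 + 5764801 + 16777216 + 43046721 + 100000000 + 214358881 = 382090214.

382090214


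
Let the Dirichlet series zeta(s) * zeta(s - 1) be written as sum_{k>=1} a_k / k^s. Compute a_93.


Convolution gives a_k = sum_{d | k} d * 1 = sum_{d | k} d = sigma(k), the sum of positive divisors of k.
For k = 93, the divisors are 1, 3, 31, 93, so
sigma(93) = 1 + 3 + 31 + 93 = 128.

128


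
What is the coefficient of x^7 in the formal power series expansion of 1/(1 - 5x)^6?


The general identity 1/(1 - c x)^r = sum_{k>=0} c^k C(k + r - 1, r - 1) x^k follows by substituting y = c x into 1/(1 - y)^r = sum_{k>=0} C(k + r - 1, r - 1) y^k.
For c = 5, r = 6, k = 7:
5^7 * C(12, 5) = 78125 * 792 = 61875000.

61875000


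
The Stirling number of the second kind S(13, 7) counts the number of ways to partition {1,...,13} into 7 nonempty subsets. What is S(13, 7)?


Using the explicit formula S(n,k) = (1/k!) sum_{j=0}^{k} (-1)^(k-j) C(k,j) j^n:
S(13, 7) = 5715424
Equivalently, S(n,k) is n! times the coefficient of x^n in the EGF (e^x - 1)^k / k!.

5715424


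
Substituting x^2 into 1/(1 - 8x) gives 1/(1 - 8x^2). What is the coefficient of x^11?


Since 1/(1 - 8x^2) only has even powers of x,
the coefficient of x^11 (odd) is 0.

0


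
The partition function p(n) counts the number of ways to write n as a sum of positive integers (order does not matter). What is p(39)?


Using the generating function prod_{k>=1} 1/(1-x^k), we compute p(39).
By dynamic programming over parts 1 through 39:
p(39) = 31185

31185


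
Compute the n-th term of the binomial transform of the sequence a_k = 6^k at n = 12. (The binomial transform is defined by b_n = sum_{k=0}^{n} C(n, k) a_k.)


With a_k = 6^k, b_n = sum_{k=0}^{n} C(n, k) 6^k = (1 + 6)^n by the binomial theorem.
For n = 12: (1 + 6)^12 = 7^12 = 13841287201.

13841287201


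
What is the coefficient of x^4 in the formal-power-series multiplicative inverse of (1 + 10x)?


The inverse is 1/(1 + 10x). Apply the geometric identity 1/(1 - y) = sum_{k>=0} y^k with y = -10x:
1/(1 + 10x) = sum_{k>=0} (-10)^k x^k.
So the coefficient of x^4 is (-10)^4 = 10000.

10000


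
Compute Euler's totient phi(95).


phi(n) counts integers in [1, n] coprime to n. Using the multiplicative formula phi(n) = n * prod_{p | n} (1 - 1/p):
95 = 5 * 19, so
phi(95) = 95 * (1 - 1/5) * (1 - 1/19) = 72.

72


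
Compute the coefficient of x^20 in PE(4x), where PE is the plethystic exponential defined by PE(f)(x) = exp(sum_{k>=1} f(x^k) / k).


With f(x) = 4x, the exponent is sum_{k>=1} 4 x^k / k = 4 * (-ln(1 - x)). Exponentiating:
PE(4x) = exp(-4 ln(1 - x)) = 1/(1 - x)^4.
By the negative binomial expansion, [x^n] 1/(1 - x)^4 = C(n + 3, 3).
For n = 20: C(23, 3) = 1771.

1771


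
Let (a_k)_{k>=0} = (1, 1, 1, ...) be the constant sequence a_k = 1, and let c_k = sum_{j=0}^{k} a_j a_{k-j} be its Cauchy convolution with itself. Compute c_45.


Since a_j = 1 for all j >= 0, the convolution sum becomes
c_k = sum_{j=0}^{k} 1 * 1 = 1 * (k + 1).
Equivalently, the generating function of (a_k) is 1/(1 - x) and its square is 1/(1 - x)^2 = sum_{k>=0} 1(k + 1) x^k.
For k = 45: 1 * 46 = 46.

46


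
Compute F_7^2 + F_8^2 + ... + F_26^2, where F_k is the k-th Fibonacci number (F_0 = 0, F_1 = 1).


There is a standard identity sum_{k=0}^{N} F_k^2 = F_N * F_{N+1} (proved inductively from the telescoping relation F_k^2 = F_k F_{k+1} - F_{k-1} F_k). Then
sum_{k=7}^{26} F_k^2 = F_26 F_27 - F_6 F_7.
Computing: F_26 = 121393, F_27 = 196418, F_6 = 8, F_7 = 13.
Sum = 121393 * 196418 - 8 * 13 = 23843770170.

23843770170


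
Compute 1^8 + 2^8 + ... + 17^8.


This power sum has a closed form given by Faulhaber's formula
sum_{k=1}^{m} k^p = (1 / (p + 1)) * sum_{j=0}^{p} C(p + 1, j) B_j m^(p + 1 - j),
but for small m direct computation is fastest:
1 + 256 + 6561 + 65536 + 390625 + 1679616 + 5764801 + 16777216 + 43046721 + 100000000 + 214358881 + 429981696 + 815730721 + 1475789056 + 2562890625 + 4294967296 + 6975757441 = 16937207049.

16937207049


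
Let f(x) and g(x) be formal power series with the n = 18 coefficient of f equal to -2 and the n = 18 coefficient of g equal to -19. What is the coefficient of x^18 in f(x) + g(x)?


Addition of formal power series is termwise.
The coefficient of x^18 in f + g = -2 + -19
= -21

-21


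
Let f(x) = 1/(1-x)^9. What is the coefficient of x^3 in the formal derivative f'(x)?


Differentiate: d/dx [ 1/(1-x)^r ] = r / (1-x)^(r+1).
Here r = 9, so f'(x) = 9 / (1-x)^10.
The expansion of 1/(1-x)^(r+1) has coefficient of x^n equal to C(n+r, r).
So the coefficient of x^3 in f'(x) is
9 * C(12, 9) = 9 * 220 = 1980

1980


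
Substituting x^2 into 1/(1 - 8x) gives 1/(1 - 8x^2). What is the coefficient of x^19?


Since 1/(1 - 8x^2) only has even powers of x,
the coefficient of x^19 (odd) is 0.

0


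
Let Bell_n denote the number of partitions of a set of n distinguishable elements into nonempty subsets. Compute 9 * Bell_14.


Bell_14 can be computed from the Bell triangle or from Dobinski's identity Bell_n = (1/e) * sum_{k>=0} k^n / k!.
Computing Bell_14 = 190899322.
Then 9 * 190899322 = 1718093898.

1718093898


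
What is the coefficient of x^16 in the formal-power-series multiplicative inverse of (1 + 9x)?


The inverse is 1/(1 + 9x). Apply the geometric identity 1/(1 - y) = sum_{k>=0} y^k with y = -9x:
1/(1 + 9x) = sum_{k>=0} (-9)^k x^k.
So the coefficient of x^16 is (-9)^16 = 1853020188851841.

1853020188851841


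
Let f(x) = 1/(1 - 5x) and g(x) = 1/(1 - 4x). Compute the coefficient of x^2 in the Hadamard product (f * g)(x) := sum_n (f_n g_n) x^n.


f has coefficients f_k = 5^k and g has coefficients g_k = 4^k, so the Hadamard product has coefficient (f*g)_k = 5^k * 4^k = 20^k.
For k = 2: 20^2 = 400.

400


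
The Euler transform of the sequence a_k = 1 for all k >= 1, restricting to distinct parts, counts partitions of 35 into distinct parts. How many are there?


Partitions of 35 into distinct parts can be computed via generating function.
Product (1+x)(1+x^2)(1+x^3)...
The coefficient of x^35 = 585

585


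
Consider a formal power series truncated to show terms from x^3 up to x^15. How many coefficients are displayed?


From x^3 to x^15 inclusive, the count is 15 - 3 + 1 = 13.

13


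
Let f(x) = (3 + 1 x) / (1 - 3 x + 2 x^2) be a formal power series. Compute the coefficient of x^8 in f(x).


Write f(x) = sum_{k>=0} a_k x^k. Multiplying both sides by 1 - 3 x + 2 x^2 gives
(1 - 3 x + 2 x^2) sum_{k>=0} a_k x^k = 3 + 1 x.
Matching coefficients:
 x^0: a_0 = 3
 x^1: a_1 - 3 a_0 = 1  =>  a_1 = 3*3 + 1 = 10
 x^k (k >= 2): a_k = 3 a_{k-1} - 2 a_{k-2}.
Iterating: a_2 = 24, a_3 = 52, a_4 = 108, a_5 = 220, a_6 = 444, a_7 = 892, a_8 = 1788.
So the coefficient of x^8 is 1788.

1788


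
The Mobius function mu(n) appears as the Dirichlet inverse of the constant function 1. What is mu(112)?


112 has a squared prime factor, so mu(112) = 0.
Factorization reveals a repeated prime.

0


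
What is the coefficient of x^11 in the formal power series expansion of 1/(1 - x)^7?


The negative binomial / multiset identity is
1/(1 - x)^r = sum_{k>=0} C(k + r - 1, r - 1) x^k.
Here r = 7 and k = 11, so the coefficient is
C(11 + 6, 6) = C(17, 6)
= 12376

12376


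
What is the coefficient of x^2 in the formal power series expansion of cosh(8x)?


The Maclaurin series is cosh(t) = sum_{m>=0} t^(2m) / (2m)!, so substituting t = 8x, only even powers of x are nonzero, with coefficient of x^(2m) equal to 8^(2m) / (2m)!.
For x^2 the coefficient is 8^2/2! = 64/2 = 32.

32


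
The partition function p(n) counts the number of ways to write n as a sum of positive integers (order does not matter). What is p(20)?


Using the generating function prod_{k>=1} 1/(1-x^k), we compute p(20).
By dynamic programming over parts 1 through 20:
p(20) = 627

627


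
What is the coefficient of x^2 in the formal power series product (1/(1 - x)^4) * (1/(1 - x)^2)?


Combine the factors: (1/(1 - x)^4) * (1/(1 - x)^2) = 1/(1 - x)^6.
Then use 1/(1 - x)^r = sum_{k>=0} C(k + r - 1, r - 1) x^k with r = 6 and k = 2:
C(7, 5) = 21.

21


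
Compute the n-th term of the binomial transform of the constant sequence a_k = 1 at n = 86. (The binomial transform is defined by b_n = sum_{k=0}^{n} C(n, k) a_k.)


With a_k = 1 for all k, b_n = sum_{k=0}^{n} C(n, k) = 2^n by the binomial theorem.
For n = 86: 2^86 = 77371252455336267181195264.

77371252455336267181195264


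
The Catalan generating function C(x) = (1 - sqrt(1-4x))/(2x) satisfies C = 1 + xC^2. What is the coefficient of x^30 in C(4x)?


Substituting x -> 4x scales the n-th coefficient by 4^n, so [x^30] C(4x) = 4^30 * C_30.
C_30 = C(2*30, 30)/(31) = 118264581564861424/31 = 3814986502092304.
So 4^30 * 3814986502092304 = 1152921504606846976 * 3814986502092304 = 4398379978047071296780748355272704.

4398379978047071296780748355272704


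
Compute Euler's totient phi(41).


phi(n) counts integers in [1, n] coprime to n. Using the multiplicative formula phi(n) = n * prod_{p | n} (1 - 1/p):
41 = 41, so
phi(41) = 41 * (1 - 1/41) = 40.

40


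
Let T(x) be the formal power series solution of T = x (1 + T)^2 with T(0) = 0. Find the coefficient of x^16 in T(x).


Apply the Lagrange inversion formula: if T = x * phi(T) with phi(t) = (1 + t)^2, then [x^n] T = (1/n) [t^(n-1)] phi(t)^n = (1/n) [t^(n-1)] (1 + t)^(2n) = (1/n) C(2n, n-1).
Using the identity C(2n, n-1) = C(2n, n) * n / (n+1), the unscaled factor equals C(2n, n) / (n+1) = C_n, the n-th Catalan number.
For n = 16: C_16 = C(32, 16) / 17 = 601080390/17 = 35357670 = 35357670.

35357670


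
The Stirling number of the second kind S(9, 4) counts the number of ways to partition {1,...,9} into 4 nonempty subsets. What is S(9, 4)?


Using the explicit formula S(n,k) = (1/k!) sum_{j=0}^{k} (-1)^(k-j) C(k,j) j^n:
S(9, 4) = 7770
Equivalently, S(n,k) is n! times the coefficient of x^n in the EGF (e^x - 1)^k / k!.

7770


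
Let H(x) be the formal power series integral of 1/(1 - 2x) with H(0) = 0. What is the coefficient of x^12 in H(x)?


1/(1 - 2x) = sum_{k>=0} 2^k x^k. Integrating termwise with H(0) = 0:
H(x) = sum_{k>=0} 2^k x^(k+1) / (k+1) = sum_{m>=1} 2^(m-1) x^m / m.
For m = 12: 2^11/12 = 2048/12 = 512/3.

512/3


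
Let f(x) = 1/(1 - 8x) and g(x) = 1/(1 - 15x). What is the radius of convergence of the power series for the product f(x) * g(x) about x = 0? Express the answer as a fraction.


The radius of 1/(1 - 8x) is 1/8 (nearest singularity at x = 1/8), and the radius of 1/(1 - 15x) is 1/15.
The product f(x)*g(x) = 1/((1 - 8x)(1 - 15x)) has singularities at both 1/8 and 1/15, so its radius of convergence is the distance to the nearest one:
min(1/8, 1/15) = 1/15.

1/15


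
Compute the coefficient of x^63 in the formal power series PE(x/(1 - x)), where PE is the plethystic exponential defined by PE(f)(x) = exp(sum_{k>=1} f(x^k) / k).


For f(x) = x/(1 - x) we have
sum_{k>=1} f(x^k) / k = sum_{k>=1} (1/k) * x^k / (1 - x^k) = sum_{k, m >= 1} x^(k m) / k,
which after exponentiating simplifies to
PE(x/(1 - x)) = prod_{k>=1} 1 / (1 - x^k).
This is the generating function for the partition function p(n), so the coefficient of x^63 is p(63).
Computing p(63) by dynamic programming over parts 1, 2, ..., 63: p(63) = 1505499.

1505499


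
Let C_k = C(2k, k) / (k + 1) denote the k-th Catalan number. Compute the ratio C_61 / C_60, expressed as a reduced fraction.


Using C_k = (2k)! / (k! (k+1)!), the ratio C_{k+1}/C_k simplifies to
C_{k+1}/C_k = [(2k+2)! / ((k+1)! (k+2)!)] * [k! (k+1)! / (2k)!]
 = (2k+2)(2k+1) / ((k+1)(k+2)) = 2(2k+1) / (k+2).
For k = 60: 2(2*60 + 1) / (60 + 2) = 242/62 = 121/31.

121/31


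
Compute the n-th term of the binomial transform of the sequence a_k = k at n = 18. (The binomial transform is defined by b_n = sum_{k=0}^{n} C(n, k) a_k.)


With a_k = k, b_n = sum_{k=0}^{n} C(n, k) k. Using k * C(n, k) = n * C(n-1, k-1) gives b_n = n * sum_{k>=1} C(n-1, k-1) = n * 2^(n-1).
For n = 18: 18 * 2^17 = 18 * 131072 = 2359296.

2359296


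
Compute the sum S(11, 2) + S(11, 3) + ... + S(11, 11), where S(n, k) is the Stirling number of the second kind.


By definition, S(n, k) counts partitions of an n-set into exactly k nonempty blocks.
Computing row n = 11 for k = 2..11:
S(11, k): 1023, 28501, 145750, 246730, 179487, 63987, 11880, 1155, 55, 1
Sum = 678569.

678569


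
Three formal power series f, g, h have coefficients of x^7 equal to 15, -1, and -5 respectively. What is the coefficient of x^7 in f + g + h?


Series addition is componentwise:
15 + -1 + -5
= 9

9


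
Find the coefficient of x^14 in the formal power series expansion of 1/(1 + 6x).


Write 1/(1 + c x) = 1/(1 - (-c) x) and apply the geometric-series identity
1/(1 - y) = sum_{k>=0} y^k to get 1/(1 + c x) = sum_{k>=0} (-c)^k x^k.
So the coefficient of x^k is (-c)^k = (-1)^k * c^k.
Here c = 6 and k = 14:
(-6)^14 = 1 * 78364164096 = 78364164096

78364164096


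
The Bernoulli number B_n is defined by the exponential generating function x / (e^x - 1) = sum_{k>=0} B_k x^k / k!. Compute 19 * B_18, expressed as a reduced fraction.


Bernoulli numbers can also be computed recursively via B_0 = 1 and sum_{j=0}^{m} C(m+1, j) B_j = 0 for m >= 1. Odd-index Bernoulli numbers vanish for k >= 3.
Computing B_18 = 43867/798, so 19 * B_18 = 19 * 43867/798 = 43867/42.

43867/42


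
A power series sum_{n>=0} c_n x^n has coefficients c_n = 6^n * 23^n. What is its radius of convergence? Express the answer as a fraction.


By the root test (Cauchy-Hadamard), the radius is R = 1 / limsup_n |c_n|^(1/n).
Here |c_n|^(1/n) = (6^n * 23^n)^(1/n) = 6 * 23 = 138 for all n.
So R = 1/138 = 1/138.

1/138


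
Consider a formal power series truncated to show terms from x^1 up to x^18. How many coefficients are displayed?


From x^1 to x^18 inclusive, the count is 18 - 1 + 1 = 18.

18


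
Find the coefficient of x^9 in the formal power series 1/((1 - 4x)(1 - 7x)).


By partial fractions or Cauchy convolution:
The coefficient equals sum_{k=0}^{9} 4^k * 7^(9-k).
= 93808891

93808891


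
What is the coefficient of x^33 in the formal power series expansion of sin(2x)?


The Maclaurin series is sin(t) = sum_{k>=0} (-1)^k t^(2k+1) / (2k+1)!, so substituting t = 2x, only odd powers of x are nonzero, with coefficient of x^(2k+1) equal to (-1)^k 2^(2k+1) / (2k+1)!.
Write 33 = 2*16 + 1, giving the coefficient (-1)^16 * 2^33 / 33! = 8589934592/8683317618811886495518194401280000000 = 4/4043484860477916195764296875.

4/4043484860477916195764296875


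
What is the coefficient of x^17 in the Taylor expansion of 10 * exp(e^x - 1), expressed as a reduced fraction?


exp(e^x - 1) = sum_{k>=0} Bell_k x^k / k!, where Bell_k is the k-th Bell number.
So the coefficient of x^17 is 10 * Bell_17 / 17!.
Computing: Bell_17 = 82864869804 and 17! = 355687428096000, giving
10 * 82864869804/355687428096000 = 255755771/109780070400.

255755771/109780070400


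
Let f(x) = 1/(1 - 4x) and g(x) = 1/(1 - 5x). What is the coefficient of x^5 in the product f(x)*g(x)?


The coefficient of x^n in f*g is the Cauchy product: sum_{k=0}^{n} a^k * b^(n-k).
With a=4, b=5, n=5:
sum_{k=0}^{5} 4^k * 5^(5-k)
= 11529

11529


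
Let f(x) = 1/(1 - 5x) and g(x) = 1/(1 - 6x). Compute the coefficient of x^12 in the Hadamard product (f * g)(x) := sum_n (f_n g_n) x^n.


f has coefficients f_k = 5^k and g has coefficients g_k = 6^k, so the Hadamard product has coefficient (f*g)_k = 5^k * 6^k = 30^k.
For k = 12: 30^12 = 531441000000000000.

531441000000000000


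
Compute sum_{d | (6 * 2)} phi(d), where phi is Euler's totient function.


First, 6 * 2 = 12. One classical identity is sum_{d | n} phi(d) = n (each k in [1, n] has a unique gcd with n, and among the k's with gcd(k, n) = n/d there are phi(d) of them). So the sum equals 12. We also verify directly:
Divisors of 12: 1, 2, 3, 4, 6, 12.
phi values: 1, 1, 2, 2, 2, 4.
Sum = 12.

12


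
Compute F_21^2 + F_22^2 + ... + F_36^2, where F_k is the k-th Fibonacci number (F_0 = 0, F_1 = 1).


There is a standard identity sum_{k=0}^{N} F_k^2 = F_N * F_{N+1} (proved inductively from the telescoping relation F_k^2 = F_k F_{k+1} - F_{k-1} F_k). Then
sum_{k=21}^{36} F_k^2 = F_36 F_37 - F_20 F_21.
Computing: F_36 = 14930352, F_37 = 24157817, F_20 = 6765, F_21 = 10946.
Sum = 14930352 * 24157817 - 6765 * 10946 = 360684637311894.

360684637311894


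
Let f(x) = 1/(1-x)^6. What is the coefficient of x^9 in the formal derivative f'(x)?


Differentiate: d/dx [ 1/(1-x)^r ] = r / (1-x)^(r+1).
Here r = 6, so f'(x) = 6 / (1-x)^7.
The expansion of 1/(1-x)^(r+1) has coefficient of x^n equal to C(n+r, r).
So the coefficient of x^9 in f'(x) is
6 * C(15, 6) = 6 * 5005 = 30030

30030


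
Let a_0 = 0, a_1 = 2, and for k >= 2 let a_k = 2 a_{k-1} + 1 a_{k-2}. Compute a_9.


Iterating the recurrence forward:
a_0 = 0
a_1 = 2
a_2 = 2*2 + 1*0 = 4
a_3 = 2*4 + 1*2 = 10
a_4 = 2*10 + 1*4 = 24
a_5 = 2*24 + 1*10 = 58
a_6 = 2*58 + 1*24 = 140
a_7 = 2*140 + 1*58 = 338
a_8 = 2*338 + 1*140 = 816
a_9 = 2*816 + 1*338 = 1970
So a_9 = 1970.

1970


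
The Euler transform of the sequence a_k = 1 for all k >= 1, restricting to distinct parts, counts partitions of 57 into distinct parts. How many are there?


Partitions of 57 into distinct parts can be computed via generating function.
Product (1+x)(1+x^2)(1+x^3)...
The coefficient of x^57 = 7917

7917


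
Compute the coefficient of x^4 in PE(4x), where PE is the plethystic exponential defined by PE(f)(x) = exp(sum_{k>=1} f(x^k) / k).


With f(x) = 4x, the exponent is sum_{k>=1} 4 x^k / k = 4 * (-ln(1 - x)). Exponentiating:
PE(4x) = exp(-4 ln(1 - x)) = 1/(1 - x)^4.
By the negative binomial expansion, [x^n] 1/(1 - x)^4 = C(n + 3, 3).
For n = 4: C(7, 3) = 35.

35


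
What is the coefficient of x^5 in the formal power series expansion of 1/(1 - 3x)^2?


The general identity 1/(1 - c x)^r = sum_{k>=0} c^k C(k + r - 1, r - 1) x^k follows by substituting y = c x into 1/(1 - y)^r = sum_{k>=0} C(k + r - 1, r - 1) y^k.
For c = 3, r = 2, k = 5:
3^5 * C(6, 1) = 243 * 6 = 1458.

1458


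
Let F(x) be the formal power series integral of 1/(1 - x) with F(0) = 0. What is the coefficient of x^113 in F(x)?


1/(1 - x) = sum_{k>=0} x^k. Integrating termwise and using F(0) = 0 gives
F(x) = sum_{k>=0} x^(k+1) / (k+1) = sum_{m>=1} x^m / m = -ln(1 - x).
So the coefficient of x^113 is 1/113 = 1/113.

1/113


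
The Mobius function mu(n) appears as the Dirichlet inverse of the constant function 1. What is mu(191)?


191 = 191 (all distinct primes).
mu(191) = (-1)^1 = -1

-1


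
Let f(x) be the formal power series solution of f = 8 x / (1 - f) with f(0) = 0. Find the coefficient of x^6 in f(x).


Apply Lagrange inversion: f = 8 x * phi(f) with phi(t) = 1/(1 - t), so
[x^n] f = 8^n * (1/n) [t^(n-1)] phi(t)^n = 8^n * (1/n) [t^(n-1)] (1 - t)^(-n) = 8^n * (1/n) C(2n - 2, n - 1) = 8^n * C_{n-1}.
For n = 6: C_5 = C(10, 5) / 6 = 252/6 = 42.
With the 8^6 = 262144 factor, the coefficient is 262144 * 42 = 11010048.

11010048


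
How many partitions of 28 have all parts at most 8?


Using the generating function (1-x)^(-1)(1-x^2)^(-1)...(1-x^8)^(-1),
the coefficient of x^28 counts these restricted partitions.
Result = 1801

1801


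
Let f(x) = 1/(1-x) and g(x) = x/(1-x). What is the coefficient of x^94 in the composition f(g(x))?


First simplify the composition: f(g(x)) = 1/(1 - x/(1-x)) = (1-x)/((1-x) - x) = (1-x)/(1-2x).
Now extract the coefficient. Write (1-x)/(1-2x) = 1/(1-2x) - x/(1-2x).
The coefficient of x^n in 1/(1-2x) is 2^n, and in x/(1-2x) is 2^(n-1) (for n >= 1).
So the coefficient of x^94 is 2^94 - 2^93 = 19807040628566084398385987584 - 9903520314283042199192993792 = 9903520314283042199192993792.

9903520314283042199192993792


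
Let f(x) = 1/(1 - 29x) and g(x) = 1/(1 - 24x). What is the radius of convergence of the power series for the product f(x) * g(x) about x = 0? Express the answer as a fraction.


The radius of 1/(1 - 29x) is 1/29 (nearest singularity at x = 1/29), and the radius of 1/(1 - 24x) is 1/24.
The product f(x)*g(x) = 1/((1 - 29x)(1 - 24x)) has singularities at both 1/29 and 1/24, so its radius of convergence is the distance to the nearest one:
min(1/29, 1/24) = 1/29.

1/29


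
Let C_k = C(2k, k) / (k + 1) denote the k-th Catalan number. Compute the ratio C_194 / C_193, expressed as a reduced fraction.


Using C_k = (2k)! / (k! (k+1)!), the ratio C_{k+1}/C_k simplifies to
C_{k+1}/C_k = [(2k+2)! / ((k+1)! (k+2)!)] * [k! (k+1)! / (2k)!]
 = (2k+2)(2k+1) / ((k+1)(k+2)) = 2(2k+1) / (k+2).
For k = 193: 2(2*193 + 1) / (193 + 2) = 774/195 = 258/65.

258/65


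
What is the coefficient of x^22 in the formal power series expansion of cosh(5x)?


The Maclaurin series is cosh(t) = sum_{m>=0} t^(2m) / (2m)!, so substituting t = 5x, only even powers of x are nonzero, with coefficient of x^(2m) equal to 5^(2m) / (2m)!.
For x^22 the coefficient is 5^22/22! = 2384185791015625/1124000727777607680000 = 3814697265625/1798401164444172288.

3814697265625/1798401164444172288


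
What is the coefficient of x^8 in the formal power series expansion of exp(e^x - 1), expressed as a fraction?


exp(e^x - 1) is the exponential generating function for the Bell numbers Bell_k: exp(e^x - 1) = sum_{k>=0} Bell_k x^k / k!.
So the coefficient of x^8 in exp(e^x - 1) is Bell_8 / 8!.
Computing: Bell_8 = 4140 and 8! = 40320, giving
4140/40320 = 23/224.

23/224


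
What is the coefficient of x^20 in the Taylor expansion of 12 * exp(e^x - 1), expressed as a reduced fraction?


exp(e^x - 1) = sum_{k>=0} Bell_k x^k / k!, where Bell_k is the k-th Bell number.
So the coefficient of x^20 is 12 * Bell_20 / 20!.
Computing: Bell_20 = 51724158235372 and 20! = 2432902008176640000, giving
12 * 51724158235372/2432902008176640000 = 263898766507/1034397112320000.

263898766507/1034397112320000


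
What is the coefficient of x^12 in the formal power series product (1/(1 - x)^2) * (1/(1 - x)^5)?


Combine the factors: (1/(1 - x)^2) * (1/(1 - x)^5) = 1/(1 - x)^7.
Then use 1/(1 - x)^r = sum_{k>=0} C(k + r - 1, r - 1) x^k with r = 7 and k = 12:
C(18, 6) = 18564.

18564


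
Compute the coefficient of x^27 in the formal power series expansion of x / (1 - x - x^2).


Let f(x) = sum_{k>=0} a_k x^k. Multiplying f(x) * (1 - x - x^2) = x and matching coefficients gives a_0 = 0, a_1 = 1, and a_k = a_{k-1} + a_{k-2} for k >= 2. These are the Fibonacci numbers F_k.
Iterating from F_0 = 0, F_1 = 1:
F_0=0, F_1=1, F_2=1, F_3=2, F_4=3, F_5=5, F_6=8, F_7=13, F_8=21, F_9=34, ...
F_27 = 196418.

196418


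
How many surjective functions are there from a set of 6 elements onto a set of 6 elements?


By inclusion-exclusion on which target elements are missed, the number of surjections from an n-set onto a k-set is
surj(n, k) = sum_{j=0}^{k} (-1)^j C(k, j) (k - j)^n.
Equivalently surj(n, k) = k! * S(n, k), where S(n, k) is the Stirling number of the second kind.
For n = 6, k = 6:
S(6, 6) = 1, so
surj = 6! * 1 = 720 * 1 = 720.

720


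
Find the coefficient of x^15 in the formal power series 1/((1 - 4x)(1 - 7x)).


By partial fractions or Cauchy convolution:
The coefficient equals sum_{k=0}^{15} 4^k * 7^(15-k).
= 11076211867435

11076211867435


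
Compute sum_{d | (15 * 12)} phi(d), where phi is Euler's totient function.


First, 15 * 12 = 180. One classical identity is sum_{d | n} phi(d) = n (each k in [1, n] has a unique gcd with n, and among the k's with gcd(k, n) = n/d there are phi(d) of them). So the sum equals 180. We also verify directly:
Divisors of 180: 1, 2, 3, 4, 5, 6, 9, 10, 12, 15, 18, 20, 30, 36, 45, 60, 90, 180.
phi values: 1, 1, 2, 2, 4, 2, 6, 4, 4, 8, 6, 8, 8, 12, 24, 16, 24, 48.
Sum = 180.

180


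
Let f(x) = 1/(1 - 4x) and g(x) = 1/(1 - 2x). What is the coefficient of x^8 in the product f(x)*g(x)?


The coefficient of x^n in f*g is the Cauchy product: sum_{k=0}^{n} a^k * b^(n-k).
With a=4, b=2, n=8:
sum_{k=0}^{8} 4^k * 2^(8-k)
= 130816

130816


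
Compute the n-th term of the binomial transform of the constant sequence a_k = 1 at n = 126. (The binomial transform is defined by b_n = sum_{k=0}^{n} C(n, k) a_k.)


With a_k = 1 for all k, b_n = sum_{k=0}^{n} C(n, k) = 2^n by the binomial theorem.
For n = 126: 2^126 = 85070591730234615865843651857942052864.

85070591730234615865843651857942052864


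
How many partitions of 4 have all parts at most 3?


Using the generating function (1-x)^(-1)(1-x^2)^(-1)(1-x^3)^(-1),
the coefficient of x^4 counts these restricted partitions.
Result = 4

4


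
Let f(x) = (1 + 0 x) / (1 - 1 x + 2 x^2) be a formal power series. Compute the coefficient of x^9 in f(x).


Write f(x) = sum_{k>=0} a_k x^k. Multiplying both sides by 1 - 1 x + 2 x^2 gives
(1 - 1 x + 2 x^2) sum_{k>=0} a_k x^k = 1 + 0 x.
Matching coefficients:
 x^0: a_0 = 1
 x^1: a_1 - 1 a_0 = 0  =>  a_1 = 1*1 + 0 = 1
 x^k (k >= 2): a_k = 1 a_{k-1} - 2 a_{k-2}.
Iterating: a_2 = -1, a_3 = -3, a_4 = -1, a_5 = 5, a_6 = 7, a_7 = -3, a_8 = -17, a_9 = -11.
So the coefficient of x^9 is -11.

-11


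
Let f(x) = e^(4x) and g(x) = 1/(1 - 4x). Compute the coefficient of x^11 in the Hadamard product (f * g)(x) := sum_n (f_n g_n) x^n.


Expanding: f_k = 4^k/k! (from e^(4x)) and g_k = 4^k (from 1/(1 - 4x)). So the Hadamard coefficient (f * g)_k = 4^k 4^k / k! = (16)^k / k!.
For k = 11: 16^11/11! = 17592186044416/39916800 = 68719476736/155925.

68719476736/155925
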